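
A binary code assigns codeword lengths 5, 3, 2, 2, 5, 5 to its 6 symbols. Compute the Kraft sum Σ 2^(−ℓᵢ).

0.71875

With common denominator 2^5 = 32: Σ 2^(−ℓᵢ) = 1/32 + 4/32 + 8/32 + 8/32 + 1/32 + 1/32 = 23/32 = 0.71875.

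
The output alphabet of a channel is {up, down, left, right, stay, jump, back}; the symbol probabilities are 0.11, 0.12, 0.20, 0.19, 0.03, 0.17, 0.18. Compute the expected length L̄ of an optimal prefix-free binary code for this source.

2.75 bits/symbol

Repeatedly combine the two least-probable nodes; the expected code length is the sum of the merged weights.
merge 3/100 + 11/100 → 7/50
merge 3/25 + 7/50 → 13/50
merge 17/100 + 9/50 → 7/20
merge 19/100 + 1/5 → 39/100
merge 13/50 + 7/20 → 61/100
merge 39/100 + 61/100 → 1
L = 7/50 + 13/50 + 7/20 + 39/100 + 61/100 + 1 = 11/4 = 2.75 bits/symbol.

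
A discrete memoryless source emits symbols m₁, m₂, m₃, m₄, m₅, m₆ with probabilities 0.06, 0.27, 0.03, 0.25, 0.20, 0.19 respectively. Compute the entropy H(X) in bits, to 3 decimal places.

2.325 bits

H = −Σ pᵢ log₂ pᵢ.
−0.06·log₂(0.06) = 0.2435
−0.27·log₂(0.27) = 0.5100
−0.03·log₂(0.03) = 0.1518
−0.25·log₂(0.25) = 0.5000
−0.20·log₂(0.20) = 0.4644
−0.19·log₂(0.19) = 0.4552
Sum ≈ 2.3249 → 2.325 bits.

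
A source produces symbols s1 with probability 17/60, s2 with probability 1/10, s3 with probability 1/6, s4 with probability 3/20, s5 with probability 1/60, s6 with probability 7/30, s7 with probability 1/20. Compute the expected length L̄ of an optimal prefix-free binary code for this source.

2.55 bits/symbol

Repeatedly combine the two least-probable nodes; the expected code length is the sum of the merged weights.
merge 1/60 + 1/20 → 1/15
merge 1/15 + 1/10 → 1/6
merge 3/20 + 1/6 → 19/60
merge 1/6 + 7/30 → 2/5
merge 17/60 + 19/60 → 3/5
merge 2/5 + 3/5 → 1
L = 1/15 + 1/6 + 19/60 + 2/5 + 3/5 + 1 = 51/20 = 2.55 bits/symbol.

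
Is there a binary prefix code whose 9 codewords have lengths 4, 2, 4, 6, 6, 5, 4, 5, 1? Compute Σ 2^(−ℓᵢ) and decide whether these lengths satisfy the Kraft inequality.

With common denominator 2^6 = 64: Σ 2^(−ℓᵢ) = 4/64 + 16/64 + 4/64 + 1/64 + 1/64 + 2/64 + 4/64 + 2/64 + 32/64 = 66/64 = 1.03125.
Kraft's inequality requires Σ ≤ 1; here Σ = 1.03125 > 1, so no such prefix code exists.

1.03125; no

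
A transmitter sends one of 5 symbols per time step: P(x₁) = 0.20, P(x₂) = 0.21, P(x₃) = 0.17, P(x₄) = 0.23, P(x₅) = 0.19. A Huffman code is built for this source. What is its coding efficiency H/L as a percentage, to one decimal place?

Entropy H = −Σ p log₂ p ≈ 2.3147 bits.
Huffman merges: 17/100+19/100→9/25; 1/5+21/100→41/100; 23/100+9/25→59/100; 41/100+59/100→1. L = 59/25 ≈ 2.3600.
Efficiency = H/L = 2.3147/2.3600 = 98.1%.

98.1%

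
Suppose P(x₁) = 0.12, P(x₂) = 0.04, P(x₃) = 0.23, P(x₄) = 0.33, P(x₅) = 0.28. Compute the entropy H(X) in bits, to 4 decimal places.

2.0825 bits

H = −Σ pᵢ log₂ pᵢ.
−0.12·log₂(0.12) = 0.3671
−0.04·log₂(0.04) = 0.1858
−0.23·log₂(0.23) = 0.4877
−0.33·log₂(0.33) = 0.5278
−0.28·log₂(0.28) = 0.5142
Sum ≈ 2.0825 → 2.0825 bits.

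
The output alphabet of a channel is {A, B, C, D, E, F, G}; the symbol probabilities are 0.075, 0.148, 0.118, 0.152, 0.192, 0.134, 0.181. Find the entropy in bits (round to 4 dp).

H = −Σ pᵢ log₂ pᵢ.
−0.075·log₂(0.075) = 0.2803
−0.148·log₂(0.148) = 0.4079
−0.118·log₂(0.118) = 0.3638
−0.152·log₂(0.152) = 0.4131
−0.192·log₂(0.192) = 0.4571
−0.134·log₂(0.134) = 0.3886
−0.181·log₂(0.181) = 0.4463
Sum ≈ 2.7571 → 2.7571 bits.

2.7571 bits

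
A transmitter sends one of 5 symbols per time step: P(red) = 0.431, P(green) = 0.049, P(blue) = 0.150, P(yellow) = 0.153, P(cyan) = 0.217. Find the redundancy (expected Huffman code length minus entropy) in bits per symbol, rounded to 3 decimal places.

0.080 bits

Entropy H = −Σ p log₂ p ≈ 2.0398 bits.
Huffman merges: 49/1000+3/20→199/1000; 153/1000+199/1000→44/125; 217/1000+44/125→569/1000; 431/1000+569/1000→1. L = 53/25 ≈ 2.1200.
L − H = 2.1200 − 2.0398 = 0.080 bits.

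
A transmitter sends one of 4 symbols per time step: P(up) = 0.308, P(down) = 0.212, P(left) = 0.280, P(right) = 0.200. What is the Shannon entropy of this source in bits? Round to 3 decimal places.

H = −Σ pᵢ log₂ pᵢ.
−0.308·log₂(0.308) = 0.5233
−0.212·log₂(0.212) = 0.4744
−0.280·log₂(0.280) = 0.5142
−0.200·log₂(0.200) = 0.4644
Sum ≈ 1.9763 → 1.976 bits.

1.976 bits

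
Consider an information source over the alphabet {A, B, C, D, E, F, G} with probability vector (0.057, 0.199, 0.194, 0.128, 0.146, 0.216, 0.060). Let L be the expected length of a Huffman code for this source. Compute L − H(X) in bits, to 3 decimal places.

Entropy H = −Σ p log₂ p ≈ 2.6641 bits.
Huffman merges: 57/1000+3/50→117/1000; 117/1000+16/125→49/200; 73/500+97/500→17/50; 199/1000+27/125→83/200; 49/200+17/50→117/200; 83/200+117/200→1. L = 1351/500 ≈ 2.7020.
L − H = 2.7020 − 2.6641 = 0.038 bits.

0.038 bits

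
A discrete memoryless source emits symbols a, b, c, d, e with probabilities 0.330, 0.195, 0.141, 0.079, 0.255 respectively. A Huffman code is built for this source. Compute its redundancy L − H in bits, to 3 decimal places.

Entropy H = −Σ p log₂ p ≈ 2.1782 bits.
Huffman merges: 79/1000+141/1000→11/50; 39/200+11/50→83/200; 51/200+33/100→117/200; 83/200+117/200→1. L = 111/50 ≈ 2.2200.
L − H = 2.2200 − 2.1782 = 0.042 bits.

0.042 bits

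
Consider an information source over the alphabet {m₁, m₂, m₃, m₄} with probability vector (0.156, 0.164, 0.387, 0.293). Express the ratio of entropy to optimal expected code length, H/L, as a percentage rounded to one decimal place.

98.0%

Entropy H = −Σ p log₂ p ≈ 1.8948 bits.
Huffman merges: 39/250+41/250→8/25; 293/1000+8/25→613/1000; 387/1000+613/1000→1. L = 1933/1000 ≈ 1.9330.
Efficiency = H/L = 1.8948/1.9330 = 98.0%.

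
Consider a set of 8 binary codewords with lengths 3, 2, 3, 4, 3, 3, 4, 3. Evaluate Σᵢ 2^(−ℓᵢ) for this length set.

With common denominator 2^4 = 16: Σ 2^(−ℓᵢ) = 2/16 + 4/16 + 2/16 + 1/16 + 2/16 + 2/16 + 1/16 + 2/16 = 16/16 = 1.

1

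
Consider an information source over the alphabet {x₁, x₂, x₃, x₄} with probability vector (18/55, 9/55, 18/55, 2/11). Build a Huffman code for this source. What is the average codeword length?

2 bits/symbol

Repeatedly combine the two least-probable nodes; the expected code length is the sum of the merged weights.
merge 9/55 + 2/11 → 19/55
merge 18/55 + 18/55 → 36/55
merge 19/55 + 36/55 → 1
L = 19/55 + 36/55 + 1 = 2 bits/symbol.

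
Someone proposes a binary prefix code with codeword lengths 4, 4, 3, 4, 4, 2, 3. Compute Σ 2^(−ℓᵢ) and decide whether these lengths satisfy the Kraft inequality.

With common denominator 2^4 = 16: Σ 2^(−ℓᵢ) = 1/16 + 1/16 + 2/16 + 1/16 + 1/16 + 4/16 + 2/16 = 12/16 = 0.75.
Kraft's inequality requires Σ ≤ 1; here Σ = 0.75 ≤ 1, so such a prefix code exists.

0.75; yes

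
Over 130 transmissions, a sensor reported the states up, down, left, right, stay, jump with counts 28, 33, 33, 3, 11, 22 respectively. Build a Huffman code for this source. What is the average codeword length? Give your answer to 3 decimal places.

Probabilities are the counts divided by 130.
Repeatedly combine the two least-probable nodes; the expected code length is the sum of the merged weights.
merge 3/130 + 11/130 → 7/65
merge 7/65 + 11/65 → 18/65
merge 14/65 + 33/130 → 61/130
merge 33/130 + 18/65 → 69/130
merge 61/130 + 69/130 → 1
L = 7/65 + 18/65 + 61/130 + 69/130 + 1 = 31/13 ≈ 2.385 bits/symbol.

2.385 bits/symbol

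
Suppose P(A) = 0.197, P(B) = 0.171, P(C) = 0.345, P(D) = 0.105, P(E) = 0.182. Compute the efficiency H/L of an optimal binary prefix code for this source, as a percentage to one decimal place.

Entropy H = −Σ p log₂ p ≈ 2.2159 bits.
Huffman merges: 21/200+171/1000→69/250; 91/500+197/1000→379/1000; 69/250+69/200→621/1000; 379/1000+621/1000→1. L = 569/250 ≈ 2.2760.
Efficiency = H/L = 2.2159/2.2760 = 97.4%.

97.4%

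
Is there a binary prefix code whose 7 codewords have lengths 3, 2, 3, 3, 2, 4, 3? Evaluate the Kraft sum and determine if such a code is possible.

With common denominator 2^4 = 16: Σ 2^(−ℓᵢ) = 2/16 + 4/16 + 2/16 + 2/16 + 4/16 + 1/16 + 2/16 = 17/16 = 1.0625.
Kraft's inequality requires Σ ≤ 1; here Σ = 1.0625 > 1, so no such prefix code exists.

1.0625; no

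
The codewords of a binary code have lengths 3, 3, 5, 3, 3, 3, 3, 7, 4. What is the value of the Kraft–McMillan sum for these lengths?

With common denominator 2^7 = 128: Σ 2^(−ℓᵢ) = 16/128 + 16/128 + 4/128 + 16/128 + 16/128 + 16/128 + 16/128 + 1/128 + 8/128 = 109/128 = 0.8515625.

0.8515625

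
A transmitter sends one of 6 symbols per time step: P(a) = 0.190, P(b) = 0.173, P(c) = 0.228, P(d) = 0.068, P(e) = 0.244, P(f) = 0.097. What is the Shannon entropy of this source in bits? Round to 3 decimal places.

H = −Σ pᵢ log₂ pᵢ.
−0.190·log₂(0.190) = 0.4552
−0.173·log₂(0.173) = 0.4379
−0.228·log₂(0.228) = 0.4863
−0.068·log₂(0.068) = 0.2637
−0.244·log₂(0.244) = 0.4966
−0.097·log₂(0.097) = 0.3265
Sum ≈ 2.4662 → 2.466 bits.

2.466 bits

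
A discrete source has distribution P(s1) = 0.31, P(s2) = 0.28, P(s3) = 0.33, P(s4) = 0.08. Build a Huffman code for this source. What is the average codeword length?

2 bits/symbol

Repeatedly combine the two least-probable nodes; the expected code length is the sum of the merged weights.
merge 2/25 + 7/25 → 9/25
merge 31/100 + 33/100 → 16/25
merge 9/25 + 16/25 → 1
L = 9/25 + 16/25 + 1 = 2 bits/symbol.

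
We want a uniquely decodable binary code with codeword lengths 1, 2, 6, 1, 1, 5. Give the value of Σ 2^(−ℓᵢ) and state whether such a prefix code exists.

1.796875; no

With common denominator 2^6 = 64: Σ 2^(−ℓᵢ) = 32/64 + 16/64 + 1/64 + 32/64 + 32/64 + 2/64 = 115/64 = 1.796875.
Kraft's inequality requires Σ ≤ 1; here Σ = 1.796875 > 1, so no such prefix code exists.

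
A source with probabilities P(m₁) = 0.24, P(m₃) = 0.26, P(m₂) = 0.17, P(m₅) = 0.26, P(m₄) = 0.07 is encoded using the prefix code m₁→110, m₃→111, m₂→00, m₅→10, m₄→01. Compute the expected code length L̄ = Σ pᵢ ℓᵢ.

2.5 bits/symbol

L̄ = Σ pᵢ·ℓᵢ = 0.24·3 + 0.26·3 + 0.17·2 + 0.26·2 + 0.07·2 = 2.5 bits/symbol.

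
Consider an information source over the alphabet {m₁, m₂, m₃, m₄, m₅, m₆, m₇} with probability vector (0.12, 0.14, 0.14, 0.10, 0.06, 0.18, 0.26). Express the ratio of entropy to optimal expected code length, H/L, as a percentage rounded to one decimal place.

Entropy H = −Σ p log₂ p ≈ 2.6876 bits.
Huffman merges: 3/50+1/10→4/25; 3/25+7/50→13/50; 7/50+4/25→3/10; 9/50+13/50→11/25; 13/50+3/10→14/25; 11/25+14/25→1. L = 68/25 ≈ 2.7200.
Efficiency = H/L = 2.6876/2.7200 = 98.8%.

98.8%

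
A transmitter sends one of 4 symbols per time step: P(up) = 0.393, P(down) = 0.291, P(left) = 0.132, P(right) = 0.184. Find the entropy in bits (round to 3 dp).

1.883 bits

H = −Σ pᵢ log₂ pᵢ.
−0.393·log₂(0.393) = 0.5295
−0.291·log₂(0.291) = 0.5182
−0.132·log₂(0.132) = 0.3856
−0.184·log₂(0.184) = 0.4494
Sum ≈ 1.8828 → 1.883 bits.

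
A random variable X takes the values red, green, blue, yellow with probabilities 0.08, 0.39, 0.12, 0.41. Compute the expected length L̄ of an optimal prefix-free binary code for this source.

1.79 bits/symbol

Repeatedly combine the two least-probable nodes; the expected code length is the sum of the merged weights.
merge 2/25 + 3/25 → 1/5
merge 1/5 + 39/100 → 59/100
merge 41/100 + 59/100 → 1
L = 1/5 + 59/100 + 1 = 179/100 = 1.79 bits/symbol.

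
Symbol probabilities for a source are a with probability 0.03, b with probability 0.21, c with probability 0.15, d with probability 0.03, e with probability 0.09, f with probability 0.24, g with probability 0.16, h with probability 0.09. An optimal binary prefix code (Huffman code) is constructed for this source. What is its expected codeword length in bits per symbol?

Repeatedly combine the two least-probable nodes; the expected code length is the sum of the merged weights.
merge 3/100 + 3/100 → 3/50
merge 3/50 + 9/100 → 3/20
merge 9/100 + 3/20 → 6/25
merge 3/20 + 4/25 → 31/100
merge 21/100 + 6/25 → 9/20
merge 6/25 + 31/100 → 11/20
merge 9/20 + 11/20 → 1
L = 3/50 + 3/20 + 6/25 + 31/100 + 9/20 + 11/20 + 1 = 69/25 = 2.76 bits/symbol.

2.76 bits/symbol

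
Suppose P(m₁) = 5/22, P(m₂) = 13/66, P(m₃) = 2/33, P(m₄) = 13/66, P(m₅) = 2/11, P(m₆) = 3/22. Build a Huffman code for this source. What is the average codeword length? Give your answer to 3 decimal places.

2.576 bits/symbol

Repeatedly combine the two least-probable nodes; the expected code length is the sum of the merged weights.
merge 2/33 + 3/22 → 13/66
merge 2/11 + 13/66 → 25/66
merge 13/66 + 13/66 → 13/33
merge 5/22 + 25/66 → 20/33
merge 13/33 + 20/33 → 1
L = 13/66 + 25/66 + 13/33 + 20/33 + 1 = 85/33 ≈ 2.576 bits/symbol.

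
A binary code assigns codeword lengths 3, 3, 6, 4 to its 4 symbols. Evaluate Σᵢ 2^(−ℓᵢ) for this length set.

With common denominator 2^6 = 64: Σ 2^(−ℓᵢ) = 8/64 + 8/64 + 1/64 + 4/64 = 21/64 = 0.328125.

0.328125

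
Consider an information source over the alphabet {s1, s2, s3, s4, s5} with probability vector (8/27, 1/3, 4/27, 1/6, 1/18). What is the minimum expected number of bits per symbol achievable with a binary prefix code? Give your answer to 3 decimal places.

Repeatedly combine the two least-probable nodes; the expected code length is the sum of the merged weights.
merge 1/18 + 4/27 → 11/54
merge 1/6 + 11/54 → 10/27
merge 8/27 + 1/3 → 17/27
merge 10/27 + 17/27 → 1
L = 11/54 + 10/27 + 17/27 + 1 = 119/54 ≈ 2.204 bits/symbol.

2.204 bits/symbol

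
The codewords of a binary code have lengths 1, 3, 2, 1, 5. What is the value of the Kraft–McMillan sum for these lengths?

With common denominator 2^5 = 32: Σ 2^(−ℓᵢ) = 16/32 + 4/32 + 8/32 + 16/32 + 1/32 = 45/32 = 1.40625.

1.40625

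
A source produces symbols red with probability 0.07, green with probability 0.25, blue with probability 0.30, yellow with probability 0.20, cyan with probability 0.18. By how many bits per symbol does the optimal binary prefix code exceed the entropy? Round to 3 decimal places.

Entropy H = −Σ p log₂ p ≈ 2.1993 bits.
Huffman merges: 7/100+9/50→1/4; 1/5+1/4→9/20; 1/4+3/10→11/20; 9/20+11/20→1. L = 9/4 ≈ 2.2500.
L − H = 2.2500 − 2.1993 = 0.051 bits.

0.051 bits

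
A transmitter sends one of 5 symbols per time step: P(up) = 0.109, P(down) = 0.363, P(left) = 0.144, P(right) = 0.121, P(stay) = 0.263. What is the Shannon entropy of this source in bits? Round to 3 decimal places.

2.157 bits

H = −Σ pᵢ log₂ pᵢ.
−0.109·log₂(0.109) = 0.3485
−0.363·log₂(0.363) = 0.5307
−0.144·log₂(0.144) = 0.4026
−0.121·log₂(0.121) = 0.3687
−0.263·log₂(0.263) = 0.5068
Sum ≈ 2.1573 → 2.157 bits.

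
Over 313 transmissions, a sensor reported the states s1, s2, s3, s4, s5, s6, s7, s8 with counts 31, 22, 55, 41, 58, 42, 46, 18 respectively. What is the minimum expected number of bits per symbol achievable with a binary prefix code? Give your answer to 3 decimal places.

Probabilities are the counts divided by 313.
Repeatedly combine the two least-probable nodes; the expected code length is the sum of the merged weights.
merge 18/313 + 22/313 → 40/313
merge 31/313 + 40/313 → 71/313
merge 41/313 + 42/313 → 83/313
merge 46/313 + 55/313 → 101/313
merge 58/313 + 71/313 → 129/313
merge 83/313 + 101/313 → 184/313
merge 129/313 + 184/313 → 1
L = 40/313 + 71/313 + 83/313 + 101/313 + 129/313 + 184/313 + 1 = 921/313 ≈ 2.942 bits/symbol.

2.942 bits/symbol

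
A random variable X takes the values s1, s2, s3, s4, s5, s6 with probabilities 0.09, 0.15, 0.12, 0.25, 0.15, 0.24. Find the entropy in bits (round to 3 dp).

2.495 bits

H = −Σ pᵢ log₂ pᵢ.
−0.09·log₂(0.09) = 0.3127
−0.15·log₂(0.15) = 0.4105
−0.12·log₂(0.12) = 0.3671
−0.25·log₂(0.25) = 0.5000
−0.15·log₂(0.15) = 0.4105
−0.24·log₂(0.24) = 0.4941
Sum ≈ 2.4949 → 2.495 bits.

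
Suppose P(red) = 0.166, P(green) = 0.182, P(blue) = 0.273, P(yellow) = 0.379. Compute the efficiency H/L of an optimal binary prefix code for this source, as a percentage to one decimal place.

97.5%

Entropy H = −Σ p log₂ p ≈ 1.9193 bits.
Huffman merges: 83/500+91/500→87/250; 273/1000+87/250→621/1000; 379/1000+621/1000→1. L = 1969/1000 ≈ 1.9690.
Efficiency = H/L = 1.9193/1.9690 = 97.5%.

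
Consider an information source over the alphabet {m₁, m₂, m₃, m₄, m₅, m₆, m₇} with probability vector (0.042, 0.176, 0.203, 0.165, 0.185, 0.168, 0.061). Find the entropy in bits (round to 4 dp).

2.6580 bits

H = −Σ pᵢ log₂ pᵢ.
−0.042·log₂(0.042) = 0.1921
−0.176·log₂(0.176) = 0.4411
−0.203·log₂(0.203) = 0.4670
−0.165·log₂(0.165) = 0.4289
−0.185·log₂(0.185) = 0.4504
−0.168·log₂(0.168) = 0.4323
−0.061·log₂(0.061) = 0.2461
Sum ≈ 2.6580 → 2.6580 bits.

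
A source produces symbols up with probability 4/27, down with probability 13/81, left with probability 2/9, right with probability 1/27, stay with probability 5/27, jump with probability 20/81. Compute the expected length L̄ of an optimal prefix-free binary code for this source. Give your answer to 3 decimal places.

2.531 bits/symbol

Repeatedly combine the two least-probable nodes; the expected code length is the sum of the merged weights.
merge 1/27 + 4/27 → 5/27
merge 13/81 + 5/27 → 28/81
merge 5/27 + 2/9 → 11/27
merge 20/81 + 28/81 → 16/27
merge 11/27 + 16/27 → 1
L = 5/27 + 28/81 + 11/27 + 16/27 + 1 = 205/81 ≈ 2.531 bits/symbol.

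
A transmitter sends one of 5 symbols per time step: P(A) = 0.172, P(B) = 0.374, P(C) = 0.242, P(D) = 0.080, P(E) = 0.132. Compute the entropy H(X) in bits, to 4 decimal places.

2.1399 bits

H = −Σ pᵢ log₂ pᵢ.
−0.172·log₂(0.172) = 0.4368
−0.374·log₂(0.374) = 0.5307
−0.242·log₂(0.242) = 0.4954
−0.080·log₂(0.080) = 0.2915
−0.132·log₂(0.132) = 0.3856
Sum ≈ 2.1399 → 2.1399 bits.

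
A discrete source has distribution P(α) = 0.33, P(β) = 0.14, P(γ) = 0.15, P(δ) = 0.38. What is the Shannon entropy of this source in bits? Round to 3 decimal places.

H = −Σ pᵢ log₂ pᵢ.
−0.33·log₂(0.33) = 0.5278
−0.14·log₂(0.14) = 0.3971
−0.15·log₂(0.15) = 0.4105
−0.38·log₂(0.38) = 0.5305
Sum ≈ 1.8659 → 1.866 bits.

1.866 bits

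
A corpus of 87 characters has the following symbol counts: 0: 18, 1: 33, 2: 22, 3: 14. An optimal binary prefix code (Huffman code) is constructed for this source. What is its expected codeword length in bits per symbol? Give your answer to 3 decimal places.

Probabilities are the counts divided by 87.
Repeatedly combine the two least-probable nodes; the expected code length is the sum of the merged weights.
merge 14/87 + 6/29 → 32/87
merge 22/87 + 32/87 → 18/29
merge 11/29 + 18/29 → 1
L = 32/87 + 18/29 + 1 = 173/87 ≈ 1.989 bits/symbol.

1.989 bits/symbol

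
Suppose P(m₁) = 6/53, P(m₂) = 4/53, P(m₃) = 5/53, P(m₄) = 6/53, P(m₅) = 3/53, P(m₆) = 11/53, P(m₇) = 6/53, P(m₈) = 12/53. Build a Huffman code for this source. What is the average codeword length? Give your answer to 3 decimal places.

2.906 bits/symbol

Repeatedly combine the two least-probable nodes; the expected code length is the sum of the merged weights.
merge 3/53 + 4/53 → 7/53
merge 5/53 + 6/53 → 11/53
merge 6/53 + 6/53 → 12/53
merge 7/53 + 11/53 → 18/53
merge 11/53 + 12/53 → 23/53
merge 12/53 + 18/53 → 30/53
merge 23/53 + 30/53 → 1
L = 7/53 + 11/53 + 12/53 + 18/53 + 23/53 + 30/53 + 1 = 154/53 ≈ 2.906 bits/symbol.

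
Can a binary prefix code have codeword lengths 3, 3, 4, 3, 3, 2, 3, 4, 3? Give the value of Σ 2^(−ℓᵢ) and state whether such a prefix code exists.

1.125; no

With common denominator 2^4 = 16: Σ 2^(−ℓᵢ) = 2/16 + 2/16 + 1/16 + 2/16 + 2/16 + 4/16 + 2/16 + 1/16 + 2/16 = 18/16 = 1.125.
Kraft's inequality requires Σ ≤ 1; here Σ = 1.125 > 1, so no such prefix code exists.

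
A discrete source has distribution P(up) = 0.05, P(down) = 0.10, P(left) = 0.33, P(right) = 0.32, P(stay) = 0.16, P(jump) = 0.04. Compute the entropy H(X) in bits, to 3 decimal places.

2.211 bits

H = −Σ pᵢ log₂ pᵢ.
−0.05·log₂(0.05) = 0.2161
−0.10·log₂(0.10) = 0.3322
−0.33·log₂(0.33) = 0.5278
−0.32·log₂(0.32) = 0.5260
−0.16·log₂(0.16) = 0.4230
−0.04·log₂(0.04) = 0.1858
Sum ≈ 2.2109 → 2.211 bits.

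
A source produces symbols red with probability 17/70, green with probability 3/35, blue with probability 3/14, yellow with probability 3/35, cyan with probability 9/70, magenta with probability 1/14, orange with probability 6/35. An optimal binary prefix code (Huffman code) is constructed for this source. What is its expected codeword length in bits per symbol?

Repeatedly combine the two least-probable nodes; the expected code length is the sum of the merged weights.
merge 1/14 + 3/35 → 11/70
merge 3/35 + 9/70 → 3/14
merge 11/70 + 6/35 → 23/70
merge 3/14 + 3/14 → 3/7
merge 17/70 + 23/70 → 4/7
merge 3/7 + 4/7 → 1
L = 11/70 + 3/14 + 23/70 + 3/7 + 4/7 + 1 = 27/10 = 2.7 bits/symbol.

2.7 bits/symbol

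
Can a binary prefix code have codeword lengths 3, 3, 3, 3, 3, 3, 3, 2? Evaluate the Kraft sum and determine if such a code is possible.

1.125; no

With common denominator 2^3 = 8: Σ 2^(−ℓᵢ) = 1/8 + 1/8 + 1/8 + 1/8 + 1/8 + 1/8 + 1/8 + 2/8 = 9/8 = 1.125.
Kraft's inequality requires Σ ≤ 1; here Σ = 1.125 > 1, so no such prefix code exists.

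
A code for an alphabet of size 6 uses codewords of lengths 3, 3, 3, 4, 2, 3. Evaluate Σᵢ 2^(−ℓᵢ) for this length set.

With common denominator 2^4 = 16: Σ 2^(−ℓᵢ) = 2/16 + 2/16 + 2/16 + 1/16 + 4/16 + 2/16 = 13/16 = 0.8125.

0.8125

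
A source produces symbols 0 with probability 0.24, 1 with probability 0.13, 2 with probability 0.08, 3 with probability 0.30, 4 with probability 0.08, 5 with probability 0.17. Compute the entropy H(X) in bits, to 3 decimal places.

2.415 bits

H = −Σ pᵢ log₂ pᵢ.
−0.24·log₂(0.24) = 0.4941
−0.13·log₂(0.13) = 0.3826
−0.08·log₂(0.08) = 0.2915
−0.30·log₂(0.30) = 0.5211
−0.08·log₂(0.08) = 0.2915
−0.17·log₂(0.17) = 0.4346
Sum ≈ 2.4155 → 2.415 bits.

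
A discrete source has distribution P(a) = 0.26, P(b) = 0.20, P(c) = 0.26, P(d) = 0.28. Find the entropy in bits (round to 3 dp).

H = −Σ pᵢ log₂ pᵢ.
−0.26·log₂(0.26) = 0.5053
−0.20·log₂(0.20) = 0.4644
−0.26·log₂(0.26) = 0.5053
−0.28·log₂(0.28) = 0.5142
Sum ≈ 1.9892 → 1.989 bits.

1.989 bits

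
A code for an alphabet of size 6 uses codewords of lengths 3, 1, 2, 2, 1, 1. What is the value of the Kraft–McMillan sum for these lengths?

2.125

With common denominator 2^3 = 8: Σ 2^(−ℓᵢ) = 1/8 + 4/8 + 2/8 + 2/8 + 4/8 + 4/8 = 17/8 = 2.125.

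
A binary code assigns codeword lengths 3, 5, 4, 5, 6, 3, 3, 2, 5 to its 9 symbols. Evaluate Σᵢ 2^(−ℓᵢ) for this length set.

With common denominator 2^6 = 64: Σ 2^(−ℓᵢ) = 8/64 + 2/64 + 4/64 + 2/64 + 1/64 + 8/64 + 8/64 + 16/64 + 2/64 = 51/64 = 0.796875.

0.796875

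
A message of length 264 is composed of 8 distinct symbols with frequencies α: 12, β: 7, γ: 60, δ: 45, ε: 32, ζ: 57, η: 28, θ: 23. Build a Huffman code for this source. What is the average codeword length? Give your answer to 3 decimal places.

2.788 bits/symbol

Probabilities are the counts divided by 264.
Repeatedly combine the two least-probable nodes; the expected code length is the sum of the merged weights.
merge 7/264 + 1/22 → 19/264
merge 19/264 + 23/264 → 7/44
merge 7/66 + 4/33 → 5/22
merge 7/44 + 15/88 → 29/88
merge 19/88 + 5/22 → 39/88
merge 5/22 + 29/88 → 49/88
merge 39/88 + 49/88 → 1
L = 19/264 + 7/44 + 5/22 + 29/88 + 39/88 + 49/88 + 1 = 92/33 ≈ 2.788 bits/symbol.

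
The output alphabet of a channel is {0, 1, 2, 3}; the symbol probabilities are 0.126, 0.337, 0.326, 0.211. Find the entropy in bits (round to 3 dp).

H = −Σ pᵢ log₂ pᵢ.
−0.126·log₂(0.126) = 0.3766
−0.337·log₂(0.337) = 0.5288
−0.326·log₂(0.326) = 0.5272
−0.211·log₂(0.211) = 0.4736
Sum ≈ 1.9062 → 1.906 bits.

1.906 bits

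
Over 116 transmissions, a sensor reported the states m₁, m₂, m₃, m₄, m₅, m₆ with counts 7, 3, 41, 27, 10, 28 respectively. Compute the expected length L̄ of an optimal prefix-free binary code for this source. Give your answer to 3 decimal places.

Probabilities are the counts divided by 116.
Repeatedly combine the two least-probable nodes; the expected code length is the sum of the merged weights.
merge 3/116 + 7/116 → 5/58
merge 5/58 + 5/58 → 5/29
merge 5/29 + 27/116 → 47/116
merge 7/29 + 41/116 → 69/116
merge 47/116 + 69/116 → 1
L = 5/58 + 5/29 + 47/116 + 69/116 + 1 = 131/58 ≈ 2.259 bits/symbol.

2.259 bits/symbol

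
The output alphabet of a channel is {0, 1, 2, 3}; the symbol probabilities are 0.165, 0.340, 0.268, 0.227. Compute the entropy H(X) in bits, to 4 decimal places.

1.9528 bits

H = −Σ pᵢ log₂ pᵢ.
−0.165·log₂(0.165) = 0.4289
−0.340·log₂(0.340) = 0.5292
−0.268·log₂(0.268) = 0.5091
−0.227·log₂(0.227) = 0.4856
Sum ≈ 1.9528 → 1.9528 bits.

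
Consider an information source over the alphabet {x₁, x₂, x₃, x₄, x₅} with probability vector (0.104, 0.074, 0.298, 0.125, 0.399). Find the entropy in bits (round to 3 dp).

H = −Σ pᵢ log₂ pᵢ.
−0.104·log₂(0.104) = 0.3396
−0.074·log₂(0.074) = 0.2780
−0.298·log₂(0.298) = 0.5205
−0.125·log₂(0.125) = 0.3750
−0.399·log₂(0.399) = 0.5289
Sum ≈ 2.0419 → 2.042 bits.

2.042 bits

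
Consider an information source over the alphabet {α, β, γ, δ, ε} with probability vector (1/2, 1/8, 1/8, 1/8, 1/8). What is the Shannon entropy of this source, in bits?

Each probability is a power of 1/2, so log₂(1/p) is an integer.
H = Σ p·log₂(1/p) = 1/2·1 + 1/8·3 + 1/8·3 + 1/8·3 + 1/8·3 = 2 bits.

2 bits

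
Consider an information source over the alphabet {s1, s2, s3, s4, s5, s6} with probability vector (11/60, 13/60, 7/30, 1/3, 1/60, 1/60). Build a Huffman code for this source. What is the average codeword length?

2.25 bits/symbol

Repeatedly combine the two least-probable nodes; the expected code length is the sum of the merged weights.
merge 1/60 + 1/60 → 1/30
merge 1/30 + 11/60 → 13/60
merge 13/60 + 13/60 → 13/30
merge 7/30 + 1/3 → 17/30
merge 13/30 + 17/30 → 1
L = 1/30 + 13/60 + 13/30 + 17/30 + 1 = 9/4 = 2.25 bits/symbol.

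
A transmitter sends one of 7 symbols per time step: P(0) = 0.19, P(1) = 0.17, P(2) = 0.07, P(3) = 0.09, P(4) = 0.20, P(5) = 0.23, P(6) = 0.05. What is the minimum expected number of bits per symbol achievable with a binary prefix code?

2.69 bits/symbol

Repeatedly combine the two least-probable nodes; the expected code length is the sum of the merged weights.
merge 1/20 + 7/100 → 3/25
merge 9/100 + 3/25 → 21/100
merge 17/100 + 19/100 → 9/25
merge 1/5 + 21/100 → 41/100
merge 23/100 + 9/25 → 59/100
merge 41/100 + 59/100 → 1
L = 3/25 + 21/100 + 9/25 + 41/100 + 59/100 + 1 = 269/100 = 2.69 bits/symbol.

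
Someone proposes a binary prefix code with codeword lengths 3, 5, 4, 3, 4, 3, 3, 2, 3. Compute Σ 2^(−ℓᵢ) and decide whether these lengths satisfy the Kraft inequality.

1.03125; no

With common denominator 2^5 = 32: Σ 2^(−ℓᵢ) = 4/32 + 1/32 + 2/32 + 4/32 + 2/32 + 4/32 + 4/32 + 8/32 + 4/32 = 33/32 = 1.03125.
Kraft's inequality requires Σ ≤ 1; here Σ = 1.03125 > 1, so no such prefix code exists.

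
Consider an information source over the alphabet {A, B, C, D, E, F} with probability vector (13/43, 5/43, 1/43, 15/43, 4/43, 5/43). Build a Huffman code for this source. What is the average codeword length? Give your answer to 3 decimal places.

2.349 bits/symbol

Repeatedly combine the two least-probable nodes; the expected code length is the sum of the merged weights.
merge 1/43 + 4/43 → 5/43
merge 5/43 + 5/43 → 10/43
merge 5/43 + 10/43 → 15/43
merge 13/43 + 15/43 → 28/43
merge 15/43 + 28/43 → 1
L = 5/43 + 10/43 + 15/43 + 28/43 + 1 = 101/43 ≈ 2.349 bits/symbol.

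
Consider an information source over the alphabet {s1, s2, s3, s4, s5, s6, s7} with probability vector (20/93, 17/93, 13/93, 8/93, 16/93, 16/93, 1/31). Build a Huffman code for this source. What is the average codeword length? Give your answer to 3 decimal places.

2.720 bits/symbol

Repeatedly combine the two least-probable nodes; the expected code length is the sum of the merged weights.
merge 1/31 + 8/93 → 11/93
merge 11/93 + 13/93 → 8/31
merge 16/93 + 16/93 → 32/93
merge 17/93 + 20/93 → 37/93
merge 8/31 + 32/93 → 56/93
merge 37/93 + 56/93 → 1
L = 11/93 + 8/31 + 32/93 + 37/93 + 56/93 + 1 = 253/93 ≈ 2.720 bits/symbol.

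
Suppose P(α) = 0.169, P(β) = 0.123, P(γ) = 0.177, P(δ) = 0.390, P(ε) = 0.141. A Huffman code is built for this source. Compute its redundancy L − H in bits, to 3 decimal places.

0.044 bits

Entropy H = −Σ p log₂ p ≈ 2.1758 bits.
Huffman merges: 123/1000+141/1000→33/125; 169/1000+177/1000→173/500; 33/125+173/500→61/100; 39/100+61/100→1. L = 111/50 ≈ 2.2200.
L − H = 2.2200 − 2.1758 = 0.044 bits.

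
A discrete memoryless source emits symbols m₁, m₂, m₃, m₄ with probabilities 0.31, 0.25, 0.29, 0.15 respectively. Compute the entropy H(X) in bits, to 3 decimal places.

1.952 bits

H = −Σ pᵢ log₂ pᵢ.
−0.31·log₂(0.31) = 0.5238
−0.25·log₂(0.25) = 0.5000
−0.29·log₂(0.29) = 0.5179
−0.15·log₂(0.15) = 0.4105
Sum ≈ 1.9522 → 1.952 bits.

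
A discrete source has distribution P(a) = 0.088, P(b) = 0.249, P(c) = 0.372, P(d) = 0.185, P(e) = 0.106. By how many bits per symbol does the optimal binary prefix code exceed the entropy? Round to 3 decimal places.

Entropy H = −Σ p log₂ p ≈ 2.1323 bits.
Huffman merges: 11/125+53/500→97/500; 37/200+97/500→379/1000; 249/1000+93/250→621/1000; 379/1000+621/1000→1. L = 1097/500 ≈ 2.1940.
L − H = 2.1940 − 2.1323 = 0.062 bits.

0.062 bits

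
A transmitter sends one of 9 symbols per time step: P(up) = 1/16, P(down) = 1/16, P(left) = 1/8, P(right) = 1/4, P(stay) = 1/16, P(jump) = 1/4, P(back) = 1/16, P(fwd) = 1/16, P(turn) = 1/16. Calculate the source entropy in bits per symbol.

Each probability is a power of 1/2, so log₂(1/p) is an integer.
H = Σ p·log₂(1/p) = 1/16·4 + 1/16·4 + 1/8·3 + 1/4·2 + 1/16·4 + 1/4·2 + 1/16·4 + 1/16·4 + 1/16·4 = 2.875 bits.

2.875 bits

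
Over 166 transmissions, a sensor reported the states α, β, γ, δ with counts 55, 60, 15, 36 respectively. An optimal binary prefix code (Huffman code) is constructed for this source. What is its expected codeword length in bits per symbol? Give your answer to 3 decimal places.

1.946 bits/symbol

Probabilities are the counts divided by 166.
Repeatedly combine the two least-probable nodes; the expected code length is the sum of the merged weights.
merge 15/166 + 18/83 → 51/166
merge 51/166 + 55/166 → 53/83
merge 30/83 + 53/83 → 1
L = 51/166 + 53/83 + 1 = 323/166 ≈ 1.946 bits/symbol.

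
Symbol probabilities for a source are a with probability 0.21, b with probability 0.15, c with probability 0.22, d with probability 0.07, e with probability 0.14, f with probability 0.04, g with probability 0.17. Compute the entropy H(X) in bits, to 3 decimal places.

H = −Σ pᵢ log₂ pᵢ.
−0.21·log₂(0.21) = 0.4728
−0.15·log₂(0.15) = 0.4105
−0.22·log₂(0.22) = 0.4806
−0.07·log₂(0.07) = 0.2686
−0.14·log₂(0.14) = 0.3971
−0.04·log₂(0.04) = 0.1858
−0.17·log₂(0.17) = 0.4346
Sum ≈ 2.6499 → 2.650 bits.

2.650 bits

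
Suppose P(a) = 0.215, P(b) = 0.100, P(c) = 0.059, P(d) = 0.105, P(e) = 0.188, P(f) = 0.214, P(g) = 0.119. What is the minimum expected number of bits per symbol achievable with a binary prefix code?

2.73 bits/symbol

Repeatedly combine the two least-probable nodes; the expected code length is the sum of the merged weights.
merge 59/1000 + 1/10 → 159/1000
merge 21/200 + 119/1000 → 28/125
merge 159/1000 + 47/250 → 347/1000
merge 107/500 + 43/200 → 429/1000
merge 28/125 + 347/1000 → 571/1000
merge 429/1000 + 571/1000 → 1
L = 159/1000 + 28/125 + 347/1000 + 429/1000 + 571/1000 + 1 = 273/100 = 2.73 bits/symbol.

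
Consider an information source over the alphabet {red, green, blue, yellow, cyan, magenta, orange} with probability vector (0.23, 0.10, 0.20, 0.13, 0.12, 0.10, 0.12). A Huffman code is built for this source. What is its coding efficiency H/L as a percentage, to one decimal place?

Entropy H = −Σ p log₂ p ≈ 2.7332 bits.
Huffman merges: 1/10+1/10→1/5; 3/25+3/25→6/25; 13/100+1/5→33/100; 1/5+23/100→43/100; 6/25+33/100→57/100; 43/100+57/100→1. L = 277/100 ≈ 2.7700.
Efficiency = H/L = 2.7332/2.7700 = 98.7%.

98.7%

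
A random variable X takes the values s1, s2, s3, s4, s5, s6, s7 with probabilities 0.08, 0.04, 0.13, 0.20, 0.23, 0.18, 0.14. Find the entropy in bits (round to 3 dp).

2.654 bits

H = −Σ pᵢ log₂ pᵢ.
−0.08·log₂(0.08) = 0.2915
−0.04·log₂(0.04) = 0.1858
−0.13·log₂(0.13) = 0.3826
−0.20·log₂(0.20) = 0.4644
−0.23·log₂(0.23) = 0.4877
−0.18·log₂(0.18) = 0.4453
−0.14·log₂(0.14) = 0.3971
Sum ≈ 2.6544 → 2.654 bits.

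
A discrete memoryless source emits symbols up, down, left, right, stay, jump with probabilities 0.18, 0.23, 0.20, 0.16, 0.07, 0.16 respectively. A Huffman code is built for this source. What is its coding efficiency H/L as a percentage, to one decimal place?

97.7%

Entropy H = −Σ p log₂ p ≈ 2.5119 bits.
Huffman merges: 7/100+4/25→23/100; 4/25+9/50→17/50; 1/5+23/100→43/100; 23/100+17/50→57/100; 43/100+57/100→1. L = 257/100 ≈ 2.5700.
Efficiency = H/L = 2.5119/2.5700 = 97.7%.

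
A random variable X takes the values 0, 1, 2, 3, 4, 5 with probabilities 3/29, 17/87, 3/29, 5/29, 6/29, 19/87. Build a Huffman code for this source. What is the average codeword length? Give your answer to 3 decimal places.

2.575 bits/symbol

Repeatedly combine the two least-probable nodes; the expected code length is the sum of the merged weights.
merge 3/29 + 3/29 → 6/29
merge 5/29 + 17/87 → 32/87
merge 6/29 + 6/29 → 12/29
merge 19/87 + 32/87 → 17/29
merge 12/29 + 17/29 → 1
L = 6/29 + 32/87 + 12/29 + 17/29 + 1 = 224/87 ≈ 2.575 bits/symbol.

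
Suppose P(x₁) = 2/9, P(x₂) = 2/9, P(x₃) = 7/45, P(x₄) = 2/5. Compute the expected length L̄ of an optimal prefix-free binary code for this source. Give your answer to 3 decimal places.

1.978 bits/symbol

Repeatedly combine the two least-probable nodes; the expected code length is the sum of the merged weights.
merge 7/45 + 2/9 → 17/45
merge 2/9 + 17/45 → 3/5
merge 2/5 + 3/5 → 1
L = 17/45 + 3/5 + 1 = 89/45 ≈ 1.978 bits/symbol.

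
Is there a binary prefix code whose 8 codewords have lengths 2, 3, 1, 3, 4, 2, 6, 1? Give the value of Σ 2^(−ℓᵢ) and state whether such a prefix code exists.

1.828125; no

With common denominator 2^6 = 64: Σ 2^(−ℓᵢ) = 16/64 + 8/64 + 32/64 + 8/64 + 4/64 + 16/64 + 1/64 + 32/64 = 117/64 = 1.828125.
Kraft's inequality requires Σ ≤ 1; here Σ = 1.828125 > 1, so no such prefix code exists.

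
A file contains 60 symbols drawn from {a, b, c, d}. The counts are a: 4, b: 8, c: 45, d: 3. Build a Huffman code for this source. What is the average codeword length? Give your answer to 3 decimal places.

1.367 bits/symbol

Probabilities are the counts divided by 60.
Repeatedly combine the two least-probable nodes; the expected code length is the sum of the merged weights.
merge 1/20 + 1/15 → 7/60
merge 7/60 + 2/15 → 1/4
merge 1/4 + 3/4 → 1
L = 7/60 + 1/4 + 1 = 41/30 ≈ 1.367 bits/symbol.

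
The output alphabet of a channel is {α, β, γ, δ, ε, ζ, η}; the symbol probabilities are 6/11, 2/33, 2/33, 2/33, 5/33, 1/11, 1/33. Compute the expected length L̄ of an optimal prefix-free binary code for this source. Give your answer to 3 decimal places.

Repeatedly combine the two least-probable nodes; the expected code length is the sum of the merged weights.
merge 1/33 + 2/33 → 1/11
merge 2/33 + 2/33 → 4/33
merge 1/11 + 1/11 → 2/11
merge 4/33 + 5/33 → 3/11
merge 2/11 + 3/11 → 5/11
merge 5/11 + 6/11 → 1
L = 1/11 + 4/33 + 2/11 + 3/11 + 5/11 + 1 = 70/33 ≈ 2.121 bits/symbol.

2.121 bits/symbol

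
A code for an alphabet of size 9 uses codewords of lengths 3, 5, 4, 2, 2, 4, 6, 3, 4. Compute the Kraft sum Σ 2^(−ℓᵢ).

0.984375

With common denominator 2^6 = 64: Σ 2^(−ℓᵢ) = 8/64 + 2/64 + 4/64 + 16/64 + 16/64 + 4/64 + 1/64 + 8/64 + 4/64 = 63/64 = 0.984375.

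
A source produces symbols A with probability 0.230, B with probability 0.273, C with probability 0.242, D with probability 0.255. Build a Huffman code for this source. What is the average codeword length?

Repeatedly combine the two least-probable nodes; the expected code length is the sum of the merged weights.
merge 23/100 + 121/500 → 59/125
merge 51/200 + 273/1000 → 66/125
merge 59/125 + 66/125 → 1
L = 59/125 + 66/125 + 1 = 2 bits/symbol.

2 bits/symbol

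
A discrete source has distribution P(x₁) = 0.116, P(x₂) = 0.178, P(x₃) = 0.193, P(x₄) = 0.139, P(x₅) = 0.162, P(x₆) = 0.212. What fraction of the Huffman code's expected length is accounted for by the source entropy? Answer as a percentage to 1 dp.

98.5%

Entropy H = −Σ p log₂ p ≈ 2.5573 bits.
Huffman merges: 29/250+139/1000→51/200; 81/500+89/500→17/50; 193/1000+53/250→81/200; 51/200+17/50→119/200; 81/200+119/200→1. L = 519/200 ≈ 2.5950.
Efficiency = H/L = 2.5573/2.5950 = 98.5%.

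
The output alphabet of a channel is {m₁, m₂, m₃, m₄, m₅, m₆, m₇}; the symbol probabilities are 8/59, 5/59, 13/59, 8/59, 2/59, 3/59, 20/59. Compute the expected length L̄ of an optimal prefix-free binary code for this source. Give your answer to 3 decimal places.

Repeatedly combine the two least-probable nodes; the expected code length is the sum of the merged weights.
merge 2/59 + 3/59 → 5/59
merge 5/59 + 5/59 → 10/59
merge 8/59 + 8/59 → 16/59
merge 10/59 + 13/59 → 23/59
merge 16/59 + 20/59 → 36/59
merge 23/59 + 36/59 → 1
L = 5/59 + 10/59 + 16/59 + 23/59 + 36/59 + 1 = 149/59 ≈ 2.525 bits/symbol.

2.525 bits/symbol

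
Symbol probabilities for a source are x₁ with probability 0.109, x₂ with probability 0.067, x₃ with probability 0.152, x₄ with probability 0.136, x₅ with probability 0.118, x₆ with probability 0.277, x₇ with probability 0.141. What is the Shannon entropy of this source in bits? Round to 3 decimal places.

2.690 bits

H = −Σ pᵢ log₂ pᵢ.
−0.109·log₂(0.109) = 0.3485
−0.067·log₂(0.067) = 0.2613
−0.152·log₂(0.152) = 0.4131
−0.136·log₂(0.136) = 0.3915
−0.118·log₂(0.118) = 0.3638
−0.277·log₂(0.277) = 0.5130
−0.141·log₂(0.141) = 0.3985
Sum ≈ 2.6897 → 2.690 bits.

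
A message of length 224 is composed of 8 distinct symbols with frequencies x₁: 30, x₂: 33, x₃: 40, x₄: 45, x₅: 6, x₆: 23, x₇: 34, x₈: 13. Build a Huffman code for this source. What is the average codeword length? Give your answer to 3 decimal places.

Probabilities are the counts divided by 224.
Repeatedly combine the two least-probable nodes; the expected code length is the sum of the merged weights.
merge 3/112 + 13/224 → 19/224
merge 19/224 + 23/224 → 3/16
merge 15/112 + 33/224 → 9/32
merge 17/112 + 5/28 → 37/112
merge 3/16 + 45/224 → 87/224
merge 9/32 + 37/112 → 137/224
merge 87/224 + 137/224 → 1
L = 19/224 + 3/16 + 9/32 + 37/112 + 87/224 + 137/224 + 1 = 323/112 ≈ 2.884 bits/symbol.

2.884 bits/symbol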